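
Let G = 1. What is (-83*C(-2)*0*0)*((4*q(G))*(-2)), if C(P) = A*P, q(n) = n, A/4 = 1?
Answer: 0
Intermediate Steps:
A = 4 (A = 4*1 = 4)
C(P) = 4*P
(-83*C(-2)*0*0)*((4*q(G))*(-2)) = (-83*(4*(-2))*0*0)*((4*1)*(-2)) = (-83*(-8*0)*0)*(4*(-2)) = -0*0*(-8) = -83*0*(-8) = 0*(-8) = 0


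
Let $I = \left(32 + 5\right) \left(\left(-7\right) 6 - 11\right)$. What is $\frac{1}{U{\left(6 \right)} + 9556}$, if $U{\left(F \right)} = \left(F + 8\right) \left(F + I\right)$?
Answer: $- \frac{1}{17814} \approx -5.6136 \cdot 10^{-5}$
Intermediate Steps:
$I = -1961$ ($I = 37 \left(-42 - 11\right) = 37 \left(-53\right) = -1961$)
$U{\left(F \right)} = \left(-1961 + F\right) \left(8 + F\right)$ ($U{\left(F \right)} = \left(F + 8\right) \left(F - 1961\right) = \left(8 + F\right) \left(-1961 + F\right) = \left(-1961 + F\right) \left(8 + F\right)$)
$\frac{1}{U{\left(6 \right)} + 9556} = \frac{1}{\left(-15688 + 6^{2} - 11718\right) + 9556} = \frac{1}{\left(-15688 + 36 - 11718\right) + 9556} = \frac{1}{-27370 + 9556} = \frac{1}{-17814} = - \frac{1}{17814}$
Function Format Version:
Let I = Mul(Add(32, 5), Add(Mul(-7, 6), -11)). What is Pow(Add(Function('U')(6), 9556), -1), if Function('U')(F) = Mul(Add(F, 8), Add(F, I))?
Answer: Rational(-1, 17814) ≈ -5.6136e-5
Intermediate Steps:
I = -1961 (I = Mul(37, Add(-42, -11)) = Mul(37, -53) = -1961)
Function('U')(F) = Mul(Add(-1961, F), Add(8, F)) (Function('U')(F) = Mul(Add(F, 8), Add(F, -1961)) = Mul(Add(8, F), Add(-1961, F)) = Mul(Add(-1961, F), Add(8, F)))
Pow(Add(Function('U')(6), 9556), -1) = Pow(Add(Add(-15688, Pow(6, 2), Mul(-1953, 6)), 9556), -1) = Pow(Add(Add(-15688, 36, -11718), 9556), -1) = Pow(Add(-27370, 9556), -1) = Pow(-17814, -1) = Rational(-1, 17814)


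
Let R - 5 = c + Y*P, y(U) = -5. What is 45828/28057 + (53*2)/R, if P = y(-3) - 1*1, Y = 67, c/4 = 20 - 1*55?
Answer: 21635594/15066609 ≈ 1.4360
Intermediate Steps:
c = -140 (c = 4*(20 - 1*55) = 4*(20 - 55) = 4*(-35) = -140)
P = -6 (P = -5 - 1*1 = -5 - 1 = -6)
R = -537 (R = 5 + (-140 + 67*(-6)) = 5 + (-140 - 402) = 5 - 542 = -537)
45828/28057 + (53*2)/R = 45828/28057 + (53*2)/(-537) = 45828*(1/28057) + 106*(-1/537) = 45828/28057 - 106/537 = 21635594/15066609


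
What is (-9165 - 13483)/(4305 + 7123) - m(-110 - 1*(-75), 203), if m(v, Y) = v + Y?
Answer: -485638/2857 ≈ -169.98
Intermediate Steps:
m(v, Y) = Y + v
(-9165 - 13483)/(4305 + 7123) - m(-110 - 1*(-75), 203) = (-9165 - 13483)/(4305 + 7123) - (203 + (-110 - 1*(-75))) = -22648/11428 - (203 + (-110 + 75)) = -22648*1/11428 - (203 - 35) = -5662/2857 - 1*168 = -5662/2857 - 168 = -485638/2857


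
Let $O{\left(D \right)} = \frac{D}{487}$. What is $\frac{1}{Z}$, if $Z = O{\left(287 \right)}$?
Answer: $\frac{487}{287} \approx 1.6969$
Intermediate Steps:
$O{\left(D \right)} = \frac{D}{487}$ ($O{\left(D \right)} = D \frac{1}{487} = \frac{D}{487}$)
$Z = \frac{287}{487}$ ($Z = \frac{1}{487} \cdot 287 = \frac{287}{487} \approx 0.58932$)
$\frac{1}{Z} = \frac{1}{\frac{287}{487}} = \frac{487}{287}$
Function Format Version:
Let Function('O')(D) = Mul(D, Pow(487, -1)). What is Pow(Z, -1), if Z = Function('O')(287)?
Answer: Rational(487, 287) ≈ 1.6969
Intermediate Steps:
Function('O')(D) = Mul(Rational(1, 487), D) (Function('O')(D) = Mul(D, Rational(1, 487)) = Mul(Rational(1, 487), D))
Z = Rational(287, 487) (Z = Mul(Rational(1, 487), 287) = Rational(287, 487) ≈ 0.58932)
Pow(Z, -1) = Pow(Rational(287, 487), -1) = Rational(487, 287)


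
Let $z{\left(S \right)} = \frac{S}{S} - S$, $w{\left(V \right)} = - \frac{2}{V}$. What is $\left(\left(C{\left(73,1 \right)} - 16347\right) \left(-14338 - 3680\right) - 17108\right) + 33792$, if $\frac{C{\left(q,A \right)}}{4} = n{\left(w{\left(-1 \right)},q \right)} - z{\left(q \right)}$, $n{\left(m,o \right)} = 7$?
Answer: $288863242$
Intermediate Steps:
$z{\left(S \right)} = 1 - S$
$C{\left(q,A \right)} = 24 + 4 q$ ($C{\left(q,A \right)} = 4 \left(7 - \left(1 - q\right)\right) = 4 \left(7 + \left(-1 + q\right)\right) = 4 \left(6 + q\right) = 24 + 4 q$)
$\left(\left(C{\left(73,1 \right)} - 16347\right) \left(-14338 - 3680\right) - 17108\right) + 33792 = \left(\left(\left(24 + 4 \cdot 73\right) - 16347\right) \left(-14338 - 3680\right) - 17108\right) + 33792 = \left(\left(\left(24 + 292\right) - 16347\right) \left(-18018\right) - 17108\right) + 33792 = \left(\left(316 - 16347\right) \left(-18018\right) - 17108\right) + 33792 = \left(\left(-16031\right) \left(-18018\right) - 17108\right) + 33792 = \left(288846558 - 17108\right) + 33792 = 288829450 + 33792 = 288863242$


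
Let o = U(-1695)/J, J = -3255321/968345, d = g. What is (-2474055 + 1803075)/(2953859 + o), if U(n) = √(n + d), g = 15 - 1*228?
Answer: -777898997094197858609060/3424549097889850253569623 - 470025040788137800*I*√53/3424549097889850253569623 ≈ -0.22715 - 9.9921e-7*I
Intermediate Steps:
g = -213 (g = 15 - 228 = -213)
d = -213
J = -3255321/968345 (J = -3255321*1/968345 = -3255321/968345 ≈ -3.3617)
U(n) = √(-213 + n) (U(n) = √(n - 213) = √(-213 + n))
o = -1936690*I*√53/1085107 (o = √(-213 - 1695)/(-3255321/968345) = √(-1908)*(-968345/3255321) = (6*I*√53)*(-968345/3255321) = -1936690*I*√53/1085107 ≈ -12.993*I)
(-2474055 + 1803075)/(2953859 + o) = (-2474055 + 1803075)/(2953859 - 1936690*I*√53/1085107) = -670980/(2953859 - 1936690*I*√53/1085107)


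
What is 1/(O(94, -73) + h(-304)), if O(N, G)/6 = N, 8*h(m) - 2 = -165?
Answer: 8/4349 ≈ 0.0018395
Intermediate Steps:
h(m) = -163/8 (h(m) = ¼ + (⅛)*(-165) = ¼ - 165/8 = -163/8)
O(N, G) = 6*N
1/(O(94, -73) + h(-304)) = 1/(6*94 - 163/8) = 1/(564 - 163/8) = 1/(4349/8) = 8/4349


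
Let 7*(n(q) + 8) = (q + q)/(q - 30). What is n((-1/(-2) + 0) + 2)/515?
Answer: -6/385 ≈ -0.015584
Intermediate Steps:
n(q) = -8 + 2*q/(7*(-30 + q)) (n(q) = -8 + ((q + q)/(q - 30))/7 = -8 + ((2*q)/(-30 + q))/7 = -8 + (2*q/(-30 + q))/7 = -8 + 2*q/(7*(-30 + q)))
n((-1/(-2) + 0) + 2)/515 = (6*(280 - 9*((-1/(-2) + 0) + 2))/(7*(-30 + ((-1/(-2) + 0) + 2))))/515 = (6*(280 - 9*((-1*(-½) + 0) + 2))/(7*(-30 + ((-1*(-½) + 0) + 2))))*(1/515) = (6*(280 - 9*((½ + 0) + 2))/(7*(-30 + ((½ + 0) + 2))))*(1/515) = (6*(280 - 9*(½ + 2))/(7*(-30 + (½ + 2))))*(1/515) = (6*(280 - 9*5/2)/(7*(-30 + 5/2)))*(1/515) = (6*(280 - 45/2)/(7*(-55/2)))*(1/515) = ((6/7)*(-2/55)*(515/2))*(1/515) = -618/77*1/515 = -6/385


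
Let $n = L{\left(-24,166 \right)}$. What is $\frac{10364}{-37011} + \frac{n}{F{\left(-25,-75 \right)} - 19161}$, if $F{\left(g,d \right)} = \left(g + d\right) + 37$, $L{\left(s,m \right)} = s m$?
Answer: $- \frac{719246}{9881937} \approx -0.072784$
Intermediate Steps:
$L{\left(s,m \right)} = m s$
$F{\left(g,d \right)} = 37 + d + g$ ($F{\left(g,d \right)} = \left(d + g\right) + 37 = 37 + d + g$)
$n = -3984$ ($n = 166 \left(-24\right) = -3984$)
$\frac{10364}{-37011} + \frac{n}{F{\left(-25,-75 \right)} - 19161} = \frac{10364}{-37011} - \frac{3984}{\left(37 - 75 - 25\right) - 19161} = 10364 \left(- \frac{1}{37011}\right) - \frac{3984}{-63 - 19161} = - \frac{10364}{37011} - \frac{3984}{-19224} = - \frac{10364}{37011} - - \frac{166}{801} = - \frac{10364}{37011} + \frac{166}{801} = - \frac{719246}{9881937}$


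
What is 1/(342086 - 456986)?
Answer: -1/114900 ≈ -8.7032e-6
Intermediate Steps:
1/(342086 - 456986) = 1/(-114900) = -1/114900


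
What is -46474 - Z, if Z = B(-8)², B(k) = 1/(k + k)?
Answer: -11897345/256 ≈ -46474.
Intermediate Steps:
B(k) = 1/(2*k)
Z = 1/256 (Z = ((½)/(-8))² = ((½)*(-⅛))² = (-1/16)² = 1/256 ≈ 0.0039063)
-46474 - Z = -46474 - 1*1/256 = -46474 - 1/256 = -11897345/256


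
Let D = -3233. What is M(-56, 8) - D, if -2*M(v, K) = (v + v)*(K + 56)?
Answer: 6817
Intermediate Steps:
M(v, K) = -v*(56 + K) (M(v, K) = -(v + v)*(K + 56)/2 = -2*v*(56 + K)/2 = -v*(56 + K))
M(-56, 8) - D = -1*(-56)*(56 + 8) - 1*(-3233) = -1*(-56)*64 + 3233 = 3584 + 3233 = 6817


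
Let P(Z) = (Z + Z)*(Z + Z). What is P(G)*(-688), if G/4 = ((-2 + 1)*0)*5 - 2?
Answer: -176128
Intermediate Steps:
G = -8 (G = 4*(((-2 + 1)*0)*5 - 2) = 4*(-1*0*5 - 2) = 4*(0*5 - 2) = 4*(0 - 2) = 4*(-2) = -8)
P(Z) = 4*Z² (P(Z) = (2*Z)*(2*Z) = 4*Z²)
P(G)*(-688) = (4*(-8)²)*(-688) = (4*64)*(-688) = 256*(-688) = -176128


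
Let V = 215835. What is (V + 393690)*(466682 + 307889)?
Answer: 472120388775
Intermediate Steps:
(V + 393690)*(466682 + 307889) = (215835 + 393690)*(466682 + 307889) = 609525*774571 = 472120388775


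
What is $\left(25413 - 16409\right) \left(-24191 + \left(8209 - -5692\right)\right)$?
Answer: $-92651160$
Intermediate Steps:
$\left(25413 - 16409\right) \left(-24191 + \left(8209 - -5692\right)\right) = \left(25413 - 16409\right) \left(-24191 + \left(8209 + 5692\right)\right) = \left(25413 - 16409\right) \left(-24191 + 13901\right) = \left(25413 - 16409\right) \left(-10290\right) = 9004 \left(-10290\right) = -92651160$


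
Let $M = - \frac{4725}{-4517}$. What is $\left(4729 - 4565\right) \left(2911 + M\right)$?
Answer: $\frac{2157208768}{4517} \approx 4.7758 \cdot 10^{5}$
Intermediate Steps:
$M = \frac{4725}{4517}$ ($M = \left(-4725\right) \left(- \frac{1}{4517}\right) = \frac{4725}{4517} \approx 1.046$)
$\left(4729 - 4565\right) \left(2911 + M\right) = \left(4729 - 4565\right) \left(2911 + \frac{4725}{4517}\right) = 164 \cdot \frac{13153712}{4517} = \frac{2157208768}{4517}$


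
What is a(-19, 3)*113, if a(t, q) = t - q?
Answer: -2486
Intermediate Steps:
a(-19, 3)*113 = (-19 - 1*3)*113 = (-19 - 3)*113 = -22*113 = -2486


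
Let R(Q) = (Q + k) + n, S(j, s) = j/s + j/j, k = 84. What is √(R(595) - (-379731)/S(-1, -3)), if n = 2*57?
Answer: √1142365/2 ≈ 534.41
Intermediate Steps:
n = 114
S(j, s) = 1 + j/s (S(j, s) = j/s + 1 = 1 + j/s)
R(Q) = 198 + Q (R(Q) = (Q + 84) + 114 = (84 + Q) + 114 = 198 + Q)
√(R(595) - (-379731)/S(-1, -3)) = √((198 + 595) - (-379731)/((-1 - 3)/(-3))) = √(793 - (-379731)/((-⅓*(-4)))) = √(793 - (-379731)/4/3) = √(793 - (-379731)*3/4) = √(793 - 11507*(-99/4)) = √(793 + 1139193/4) = √(1142365/4) = √1142365/2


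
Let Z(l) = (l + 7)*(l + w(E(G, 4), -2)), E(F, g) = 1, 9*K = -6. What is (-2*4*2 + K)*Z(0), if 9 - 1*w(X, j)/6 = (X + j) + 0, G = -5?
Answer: -7000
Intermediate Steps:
K = -⅔ (K = (⅑)*(-6) = -⅔ ≈ -0.66667)
w(X, j) = 54 - 6*X - 6*j (w(X, j) = 54 - 6*((X + j) + 0) = 54 - 6*(X + j) = 54 + (-6*X - 6*j) = 54 - 6*X - 6*j)
Z(l) = (7 + l)*(60 + l) (Z(l) = (l + 7)*(l + (54 - 6*1 - 6*(-2))) = (7 + l)*(l + (54 - 6 + 12)) = (7 + l)*(l + 60) = (7 + l)*(60 + l))
(-2*4*2 + K)*Z(0) = (-2*4*2 - ⅔)*(420 + 0² + 67*0) = (-8*2 - ⅔)*(420 + 0 + 0) = (-16 - ⅔)*420 = -50/3*420 = -7000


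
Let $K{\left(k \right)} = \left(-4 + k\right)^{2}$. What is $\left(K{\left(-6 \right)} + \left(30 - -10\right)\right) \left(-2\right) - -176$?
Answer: $-104$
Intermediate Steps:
$\left(K{\left(-6 \right)} + \left(30 - -10\right)\right) \left(-2\right) - -176 = \left(\left(-4 - 6\right)^{2} + \left(30 - -10\right)\right) \left(-2\right) - -176 = \left(\left(-10\right)^{2} + \left(30 + 10\right)\right) \left(-2\right) + 176 = \left(100 + 40\right) \left(-2\right) + 176 = 140 \left(-2\right) + 176 = -280 + 176 = -104$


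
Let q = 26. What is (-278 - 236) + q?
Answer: -488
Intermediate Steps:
(-278 - 236) + q = (-278 - 236) + 26 = -514 + 26 = -488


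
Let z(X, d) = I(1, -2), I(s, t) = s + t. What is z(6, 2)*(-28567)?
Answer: 28567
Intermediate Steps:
z(X, d) = -1 (z(X, d) = 1 - 2 = -1)
z(6, 2)*(-28567) = -1*(-28567) = 28567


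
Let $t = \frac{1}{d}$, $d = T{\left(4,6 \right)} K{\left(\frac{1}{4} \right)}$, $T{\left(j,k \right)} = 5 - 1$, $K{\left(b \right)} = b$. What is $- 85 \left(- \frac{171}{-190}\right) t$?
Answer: $- \frac{153}{2} \approx -76.5$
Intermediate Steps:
$T{\left(j,k \right)} = 4$
$d = 1$ ($d = \frac{4}{4} = 4 \cdot \frac{1}{4} = 1$)
$t = 1$ ($t = 1^{-1} = 1$)
$- 85 \left(- \frac{171}{-190}\right) t = - 85 \left(- \frac{171}{-190}\right) 1 = - 85 \left(\left(-171\right) \left(- \frac{1}{190}\right)\right) 1 = \left(-85\right) \frac{9}{10} \cdot 1 = \left(- \frac{153}{2}\right) 1 = - \frac{153}{2}$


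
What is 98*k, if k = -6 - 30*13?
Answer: -38808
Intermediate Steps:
k = -396 (k = -6 - 390 = -396)
98*k = 98*(-396) = -38808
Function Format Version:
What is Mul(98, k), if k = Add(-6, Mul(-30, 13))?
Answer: -38808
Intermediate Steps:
k = -396 (k = Add(-6, -390) = -396)
Mul(98, k) = Mul(98, -396) = -38808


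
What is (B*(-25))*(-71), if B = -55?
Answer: -97625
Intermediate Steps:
(B*(-25))*(-71) = -55*(-25)*(-71) = 1375*(-71) = -97625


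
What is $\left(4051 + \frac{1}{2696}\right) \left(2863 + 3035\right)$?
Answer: $\frac{32207494653}{1348} \approx 2.3893 \cdot 10^{7}$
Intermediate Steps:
$\left(4051 + \frac{1}{2696}\right) \left(2863 + 3035\right) = \left(4051 + \frac{1}{2696}\right) 5898 = \frac{10921497}{2696} \cdot 5898 = \frac{32207494653}{1348}$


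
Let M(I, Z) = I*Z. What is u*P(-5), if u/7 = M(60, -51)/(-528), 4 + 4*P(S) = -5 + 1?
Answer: -1785/22 ≈ -81.136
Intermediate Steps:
P(S) = -2 (P(S) = -1 + (-5 + 1)/4 = -1 + (¼)*(-4) = -1 - 1 = -2)
u = 1785/44 (u = 7*((60*(-51))/(-528)) = 7*(-3060*(-1/528)) = 7*(255/44) = 1785/44 ≈ 40.568)
u*P(-5) = (1785/44)*(-2) = -1785/22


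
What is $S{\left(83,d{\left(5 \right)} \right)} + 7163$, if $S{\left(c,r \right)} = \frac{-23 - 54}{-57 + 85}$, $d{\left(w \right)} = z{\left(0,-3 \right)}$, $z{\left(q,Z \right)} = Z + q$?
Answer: $\frac{28641}{4} \approx 7160.3$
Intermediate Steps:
$d{\left(w \right)} = -3$ ($d{\left(w \right)} = -3 + 0 = -3$)
$S{\left(c,r \right)} = - \frac{11}{4}$ ($S{\left(c,r \right)} = - \frac{77}{28} = \left(-77\right) \frac{1}{28} = - \frac{11}{4}$)
$S{\left(83,d{\left(5 \right)} \right)} + 7163 = - \frac{11}{4} + 7163 = \frac{28641}{4}$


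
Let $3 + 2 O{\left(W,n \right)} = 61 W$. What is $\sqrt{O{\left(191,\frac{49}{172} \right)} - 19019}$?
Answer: $i \sqrt{13195} \approx 114.87 i$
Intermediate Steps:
$O{\left(W,n \right)} = - \frac{3}{2} + \frac{61 W}{2}$
$\sqrt{O{\left(191,\frac{49}{172} \right)} - 19019} = \sqrt{\left(- \frac{3}{2} + \frac{61}{2} \cdot 191\right) - 19019} = \sqrt{\left(- \frac{3}{2} + \frac{11651}{2}\right) - 19019} = \sqrt{5824 - 19019} = \sqrt{-13195} = i \sqrt{13195}$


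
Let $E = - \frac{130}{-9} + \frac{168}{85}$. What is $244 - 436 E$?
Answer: $- \frac{5290372}{765} \approx -6915.5$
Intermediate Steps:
$E = \frac{12562}{765}$ ($E = \left(-130\right) \left(- \frac{1}{9}\right) + 168 \cdot \frac{1}{85} = \frac{130}{9} + \frac{168}{85} = \frac{12562}{765} \approx 16.421$)
$244 - 436 E = 244 - \frac{5477032}{765} = - \frac{5290372}{765}$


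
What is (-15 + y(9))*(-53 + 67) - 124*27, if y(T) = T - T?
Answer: -3558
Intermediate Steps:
y(T) = 0
(-15 + y(9))*(-53 + 67) - 124*27 = (-15 + 0)*(-53 + 67) - 124*27 = -15*14 - 3348 = -210 - 3348 = -3558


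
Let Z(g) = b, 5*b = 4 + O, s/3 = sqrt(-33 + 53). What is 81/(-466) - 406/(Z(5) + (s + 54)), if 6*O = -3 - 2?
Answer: -9507237321/1176333586 + 2192400*sqrt(5)/2524321 ≈ -6.1400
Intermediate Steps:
s = 6*sqrt(5) (s = 3*sqrt(-33 + 53) = 3*sqrt(20) = 3*(2*sqrt(5)) = 6*sqrt(5) ≈ 13.416)
O = -5/6 (O = (-3 - 2)/6 = (1/6)*(-5) = -5/6 ≈ -0.83333)
b = 19/30 (b = (4 - 5/6)/5 = (1/5)*(19/6) = 19/30 ≈ 0.63333)
Z(g) = 19/30
81/(-466) - 406/(Z(5) + (s + 54)) = 81/(-466) - 406/(19/30 + (6*sqrt(5) + 54)) = 81*(-1/466) - 406/(19/30 + (54 + 6*sqrt(5))) = -81/466 - 406/(1639/30 + 6*sqrt(5))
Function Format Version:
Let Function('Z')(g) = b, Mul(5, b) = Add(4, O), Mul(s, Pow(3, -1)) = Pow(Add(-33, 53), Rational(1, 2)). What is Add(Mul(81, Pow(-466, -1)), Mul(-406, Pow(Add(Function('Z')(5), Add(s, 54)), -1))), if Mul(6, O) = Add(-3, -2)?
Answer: Add(Rational(-9507237321, 1176333586), Mul(Rational(2192400, 2524321), Pow(5, Rational(1, 2)))) ≈ -6.1400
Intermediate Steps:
s = Mul(6, Pow(5, Rational(1, 2))) (s = Mul(3, Pow(Add(-33, 53), Rational(1, 2))) = Mul(3, Pow(20, Rational(1, 2))) = Mul(3, Mul(2, Pow(5, Rational(1, 2)))) = Mul(6, Pow(5, Rational(1, 2))) ≈ 13.416)
O = Rational(-5, 6) (O = Mul(Rational(1, 6), Add(-3, -2)) = Mul(Rational(1, 6), -5) = Rational(-5, 6) ≈ -0.83333)
b = Rational(19, 30) (b = Mul(Rational(1, 5), Add(4, Rational(-5, 6))) = Mul(Rational(1, 5), Rational(19, 6)) = Rational(19, 30) ≈ 0.63333)
Function('Z')(g) = Rational(19, 30)
Add(Mul(81, Pow(-466, -1)), Mul(-406, Pow(Add(Function('Z')(5), Add(s, 54)), -1))) = Add(Mul(81, Pow(-466, -1)), Mul(-406, Pow(Add(Rational(19, 30), Add(Mul(6, Pow(5, Rational(1, 2))), 54)), -1))) = Add(Mul(81, Rational(-1, 466)), Mul(-406, Pow(Add(Rational(19, 30), Add(54, Mul(6, Pow(5, Rational(1, 2))))), -1))) = Add(Rational(-81, 466), Mul(-406, Pow(Add(Rational(1639, 30), Mul(6, Pow(5, Rational(1, 2)))), -1)))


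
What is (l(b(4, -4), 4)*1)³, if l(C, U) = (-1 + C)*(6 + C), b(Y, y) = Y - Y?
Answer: -216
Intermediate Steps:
b(Y, y) = 0
(l(b(4, -4), 4)*1)³ = ((-6 + 0² + 5*0)*1)³ = ((-6 + 0 + 0)*1)³ = (-6*1)³ = (-6)³ = -216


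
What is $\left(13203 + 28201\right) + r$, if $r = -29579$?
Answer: $11825$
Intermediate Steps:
$\left(13203 + 28201\right) + r = \left(13203 + 28201\right) - 29579 = 41404 - 29579 = 11825$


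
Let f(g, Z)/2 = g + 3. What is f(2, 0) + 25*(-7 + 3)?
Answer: -90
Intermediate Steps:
f(g, Z) = 6 + 2*g (f(g, Z) = 2*(g + 3) = 2*(3 + g) = 6 + 2*g)
f(2, 0) + 25*(-7 + 3) = (6 + 2*2) + 25*(-7 + 3) = (6 + 4) + 25*(-4) = 10 - 100 = -90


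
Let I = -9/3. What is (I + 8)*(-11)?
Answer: -55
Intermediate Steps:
I = -3 (I = -9*⅓ = -3)
(I + 8)*(-11) = (-3 + 8)*(-11) = 5*(-11) = -55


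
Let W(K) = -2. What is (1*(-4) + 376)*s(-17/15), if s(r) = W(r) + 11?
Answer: 3348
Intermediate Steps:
s(r) = 9 (s(r) = -2 + 11 = 9)
(1*(-4) + 376)*s(-17/15) = (1*(-4) + 376)*9 = (-4 + 376)*9 = 372*9 = 3348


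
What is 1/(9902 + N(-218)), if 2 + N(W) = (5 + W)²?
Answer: 1/55269 ≈ 1.8093e-5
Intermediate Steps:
N(W) = -2 + (5 + W)²
1/(9902 + N(-218)) = 1/(9902 + (-2 + (5 - 218)²)) = 1/(9902 + (-2 + (-213)²)) = 1/(9902 + (-2 + 45369)) = 1/(9902 + 45367) = 1/55269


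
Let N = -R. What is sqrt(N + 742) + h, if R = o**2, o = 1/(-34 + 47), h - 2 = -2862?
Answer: -2860 + 3*sqrt(13933)/13 ≈ -2832.8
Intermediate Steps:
h = -2860 (h = 2 - 2862 = -2860)
o = 1/13 ≈ 0.076923
R = 1/169 (R = (1/13)**2 = 1/169 ≈ 0.0059172)
N = -1/169 (N = -1*1/169 = -1/169 ≈ -0.0059172)
sqrt(N + 742) + h = sqrt(-1/169 + 742) - 2860 = sqrt(125397/169) - 2860 = 3*sqrt(13933)/13 - 2860 = -2860 + 3*sqrt(13933)/13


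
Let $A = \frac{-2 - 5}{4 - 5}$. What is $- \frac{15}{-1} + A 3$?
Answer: $36$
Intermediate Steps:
$A = 7$ ($A = \frac{1}{-1} \left(-7\right) = \left(-1\right) \left(-7\right) = 7$)
$- \frac{15}{-1} + A 3 = - \frac{15}{-1} + 7 \cdot 3 = \left(-15\right) \left(-1\right) + 21 = 15 + 21 = 36$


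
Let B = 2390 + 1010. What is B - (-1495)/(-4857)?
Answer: 16512305/4857 ≈ 3399.7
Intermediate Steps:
B = 3400
B - (-1495)/(-4857) = 3400 - (-1495)/(-4857) = 3400 - (-1495)*(-1)/4857 = 3400 - 1*1495/4857 = 3400 - 1495/4857 = 16512305/4857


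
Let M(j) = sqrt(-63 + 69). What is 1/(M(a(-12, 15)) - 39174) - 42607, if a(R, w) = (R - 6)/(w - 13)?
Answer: -10897466492844/255767045 - sqrt(6)/1534602270 ≈ -42607.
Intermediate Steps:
a(R, w) = (-6 + R)/(-13 + w)
M(j) = sqrt(6)
1/(M(a(-12, 15)) - 39174) - 42607 = 1/(sqrt(6) - 39174) - 42607 = 1/(-39174 + sqrt(6)) - 42607 = -42607 + 1/(-39174 + sqrt(6))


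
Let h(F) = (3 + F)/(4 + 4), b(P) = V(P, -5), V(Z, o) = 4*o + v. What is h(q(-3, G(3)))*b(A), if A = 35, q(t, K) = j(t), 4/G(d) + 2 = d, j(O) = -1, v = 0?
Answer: -5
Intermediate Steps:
G(d) = 4/(-2 + d)
q(t, K) = -1
V(Z, o) = 4*o (V(Z, o) = 4*o + 0 = 4*o)
b(P) = -20 (b(P) = 4*(-5) = -20)
h(F) = 3/8 + F/8 (h(F) = (3 + F)/8 = (3 + F)*(1/8) = 3/8 + F/8)
h(q(-3, G(3)))*b(A) = (3/8 + (1/8)*(-1))*(-20) = (3/8 - 1/8)*(-20) = (1/4)*(-20) = -5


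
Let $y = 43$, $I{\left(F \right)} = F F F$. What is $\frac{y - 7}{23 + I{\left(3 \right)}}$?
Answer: $\frac{18}{25} \approx 0.72$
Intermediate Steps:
$I{\left(F \right)} = F^{3}$ ($I{\left(F \right)} = F^{2} F = F^{3}$)
$\frac{y - 7}{23 + I{\left(3 \right)}} = \frac{43 - 7}{23 + 3^{3}} = \frac{36}{23 + 27} = \frac{36}{50} = 36 \cdot \frac{1}{50} = \frac{18}{25}$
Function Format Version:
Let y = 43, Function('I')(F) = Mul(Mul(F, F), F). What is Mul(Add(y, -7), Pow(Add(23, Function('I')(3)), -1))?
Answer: Rational(18, 25) ≈ 0.72000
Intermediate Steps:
Function('I')(F) = Pow(F, 3) (Function('I')(F) = Mul(Pow(F, 2), F) = Pow(F, 3))
Mul(Add(y, -7), Pow(Add(23, Function('I')(3)), -1)) = Mul(Add(43, -7), Pow(Add(23, Pow(3, 3)), -1)) = Mul(36, Pow(Add(23, 27), -1)) = Mul(36, Pow(50, -1)) = Mul(36, Rational(1, 50)) = Rational(18, 25)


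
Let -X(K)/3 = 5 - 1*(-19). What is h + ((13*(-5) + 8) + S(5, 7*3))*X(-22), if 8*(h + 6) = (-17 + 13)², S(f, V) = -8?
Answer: 4676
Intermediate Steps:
h = -4 (h = -6 + (-17 + 13)²/8 = -6 + (⅛)*(-4)² = -6 + (⅛)*16 = -6 + 2 = -4)
X(K) = -72 (X(K) = -3*(5 - 1*(-19)) = -3*(5 + 19) = -3*24 = -72)
h + ((13*(-5) + 8) + S(5, 7*3))*X(-22) = -4 + ((13*(-5) + 8) - 8)*(-72) = -4 + ((-65 + 8) - 8)*(-72) = -4 + (-57 - 8)*(-72) = -4 - 65*(-72) = -4 + 4680 = 4676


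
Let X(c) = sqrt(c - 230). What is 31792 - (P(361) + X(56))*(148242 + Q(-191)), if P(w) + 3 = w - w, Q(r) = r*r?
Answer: 585961 - 184723*I*sqrt(174) ≈ 5.8596e+5 - 2.4367e+6*I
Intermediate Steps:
Q(r) = r**2
X(c) = sqrt(-230 + c)
P(w) = -3 (P(w) = -3 + (w - w) = -3 + 0 = -3)
31792 - (P(361) + X(56))*(148242 + Q(-191)) = 31792 - (-3 + sqrt(-230 + 56))*(148242 + (-191)**2) = 31792 - (-3 + sqrt(-174))*(148242 + 36481) = 31792 - (-3 + I*sqrt(174))*184723 = 31792 - (-554169 + 184723*I*sqrt(174)) = 31792 + (554169 - 184723*I*sqrt(174)) = 585961 - 184723*I*sqrt(174)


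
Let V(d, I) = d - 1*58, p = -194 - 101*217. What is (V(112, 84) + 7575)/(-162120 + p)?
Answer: -7629/184231 ≈ -0.041410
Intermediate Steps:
p = -22111 (p = -194 - 21917 = -22111)
V(d, I) = -58 + d (V(d, I) = d - 58 = -58 + d)
(V(112, 84) + 7575)/(-162120 + p) = ((-58 + 112) + 7575)/(-162120 - 22111) = (54 + 7575)/(-184231) = 7629*(-1/184231) = -7629/184231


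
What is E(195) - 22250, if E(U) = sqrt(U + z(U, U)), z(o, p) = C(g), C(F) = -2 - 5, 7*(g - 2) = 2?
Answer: -22250 + 2*sqrt(47) ≈ -22236.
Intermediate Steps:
g = 16/7 (g = 2 + (1/7)*2 = 2 + 2/7 = 16/7 ≈ 2.2857)
C(F) = -7
z(o, p) = -7
E(U) = sqrt(-7 + U) (E(U) = sqrt(U - 7) = sqrt(-7 + U))
E(195) - 22250 = sqrt(-7 + 195) - 22250 = sqrt(188) - 22250 = 2*sqrt(47) - 22250 = -22250 + 2*sqrt(47)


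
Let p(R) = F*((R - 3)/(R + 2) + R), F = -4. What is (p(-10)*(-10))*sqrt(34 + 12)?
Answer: -335*sqrt(46) ≈ -2272.1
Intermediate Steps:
p(R) = -4*R - 4*(-3 + R)/(2 + R) (p(R) = -4*((R - 3)/(R + 2) + R) = -4*((-3 + R)/(2 + R) + R) = -4*(R + (-3 + R)/(2 + R)) = -4*R - 4*(-3 + R)/(2 + R))
(p(-10)*(-10))*sqrt(34 + 12) = ((4*(3 - 1*(-10)**2 - 3*(-10))/(2 - 10))*(-10))*sqrt(34 + 12) = ((4*(3 - 1*100 + 30)/(-8))*(-10))*sqrt(46) = ((4*(-1/8)*(3 - 100 + 30))*(-10))*sqrt(46) = ((4*(-1/8)*(-67))*(-10))*sqrt(46) = ((67/2)*(-10))*sqrt(46) = -335*sqrt(46)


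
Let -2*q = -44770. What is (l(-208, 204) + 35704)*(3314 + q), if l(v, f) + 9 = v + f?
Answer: 917223009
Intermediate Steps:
q = 22385 (q = -½*(-44770) = 22385)
l(v, f) = -9 + f + v (l(v, f) = -9 + (v + f) = -9 + (f + v) = -9 + f + v)
(l(-208, 204) + 35704)*(3314 + q) = ((-9 + 204 - 208) + 35704)*(3314 + 22385) = (-13 + 35704)*25699 = 35691*25699 = 917223009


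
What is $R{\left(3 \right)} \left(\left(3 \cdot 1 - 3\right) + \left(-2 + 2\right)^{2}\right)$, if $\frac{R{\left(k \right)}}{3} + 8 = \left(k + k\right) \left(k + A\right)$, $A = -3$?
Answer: $0$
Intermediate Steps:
$R{\left(k \right)} = -24 + 6 k \left(-3 + k\right)$ ($R{\left(k \right)} = -24 + 3 \left(k + k\right) \left(k - 3\right) = -24 + 3 \cdot 2 k \left(-3 + k\right) = -24 + 6 k \left(-3 + k\right)$)
$R{\left(3 \right)} \left(\left(3 \cdot 1 - 3\right) + \left(-2 + 2\right)^{2}\right) = \left(-24 - 54 + 6 \cdot 3^{2}\right) \left(\left(3 \cdot 1 - 3\right) + \left(-2 + 2\right)^{2}\right) = \left(-24 - 54 + 6 \cdot 9\right) \left(\left(3 - 3\right) + 0^{2}\right) = \left(-24 - 54 + 54\right) \left(0 + 0\right) = \left(-24\right) 0 = 0$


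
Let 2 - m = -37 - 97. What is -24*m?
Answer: -3264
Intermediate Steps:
m = 136 (m = 2 - (-37 - 97) = 2 - 1*(-134) = 2 + 134 = 136)
-24*m = -24*136 = -3264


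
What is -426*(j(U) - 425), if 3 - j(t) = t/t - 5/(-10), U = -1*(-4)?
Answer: 180411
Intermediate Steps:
U = 4
j(t) = 3/2 (j(t) = 3 - (t/t - 5/(-10)) = 3 - (1 - 5*(-⅒)) = 3 - (1 + ½) = 3 - 1*3/2 = 3 - 3/2 = 3/2)
-426*(j(U) - 425) = -426*(3/2 - 425) = -426*(-847/2) = 180411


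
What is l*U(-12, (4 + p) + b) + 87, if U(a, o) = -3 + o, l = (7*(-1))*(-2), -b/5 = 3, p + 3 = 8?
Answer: -39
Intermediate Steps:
p = 5 (p = -3 + 8 = 5)
b = -15 (b = -5*3 = -15)
l = 14 (l = -7*(-2) = 14)
l*U(-12, (4 + p) + b) + 87 = 14*(-3 + ((4 + 5) - 15)) + 87 = 14*(-3 + (9 - 15)) + 87 = 14*(-3 - 6) + 87 = 14*(-9) + 87 = -126 + 87 = -39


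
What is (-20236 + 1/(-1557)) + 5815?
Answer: -22453498/1557 ≈ -14421.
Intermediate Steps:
(-20236 + 1/(-1557)) + 5815 = (-20236 - 1/1557) + 5815 = -31507453/1557 + 5815 = -22453498/1557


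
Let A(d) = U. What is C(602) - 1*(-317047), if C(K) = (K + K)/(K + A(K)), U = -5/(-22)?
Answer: 4200582191/13249 ≈ 3.1705e+5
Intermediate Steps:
U = 5/22 (U = -5*(-1/22) = 5/22 ≈ 0.22727)
A(d) = 5/22
C(K) = 2*K/(5/22 + K) (C(K) = (K + K)/(K + 5/22) = (2*K)/(5/22 + K) = 2*K/(5/22 + K))
C(602) - 1*(-317047) = 44*602/(5 + 22*602) - 1*(-317047) = 44*602/(5 + 13244) + 317047 = 44*602/13249 + 317047 = 44*602*(1/13249) + 317047 = 26488/13249 + 317047 = 4200582191/13249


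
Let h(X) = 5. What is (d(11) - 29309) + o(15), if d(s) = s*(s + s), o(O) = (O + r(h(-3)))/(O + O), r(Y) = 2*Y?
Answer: -174397/6 ≈ -29066.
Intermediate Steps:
o(O) = (10 + O)/(2*O) (o(O) = (O + 2*5)/(O + O) = (O + 10)/((2*O)) = (10 + O)*(1/(2*O)) = (10 + O)/(2*O))
d(s) = 2*s² (d(s) = s*(2*s) = 2*s²)
(d(11) - 29309) + o(15) = (2*11² - 29309) + (½)*(10 + 15)/15 = (2*121 - 29309) + (½)*(1/15)*25 = (242 - 29309) + ⅚ = -29067 + ⅚ = -174397/6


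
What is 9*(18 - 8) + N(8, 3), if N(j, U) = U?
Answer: 93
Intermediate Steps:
9*(18 - 8) + N(8, 3) = 9*(18 - 8) + 3 = 9*10 + 3 = 90 + 3 = 93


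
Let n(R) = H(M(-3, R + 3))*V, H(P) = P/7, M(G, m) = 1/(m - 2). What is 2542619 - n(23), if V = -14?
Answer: 30511429/12 ≈ 2.5426e+6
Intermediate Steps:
M(G, m) = 1/(-2 + m)
H(P) = P/7 (H(P) = P*(⅐) = P/7)
n(R) = -2/(1 + R) (n(R) = (1/(7*(-2 + (R + 3))))*(-14) = (1/(7*(-2 + (3 + R))))*(-14) = (1/(7*(1 + R)))*(-14) = -2/(1 + R))
2542619 - n(23) = 2542619 - (-2)/(1 + 23) = 2542619 - (-2)/24 = 2542619 - 1*(-1/12) = 2542619 + 1/12 = 30511429/12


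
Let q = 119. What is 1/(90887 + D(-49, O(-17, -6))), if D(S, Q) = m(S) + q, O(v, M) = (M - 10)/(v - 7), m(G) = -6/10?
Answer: 5/455027 ≈ 1.0988e-5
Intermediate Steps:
m(G) = -3/5 (m(G) = -6*1/10 = -3/5)
O(v, M) = (-10 + M)/(-7 + v)
D(S, Q) = 592/5 (D(S, Q) = -3/5 + 119 = 592/5)
1/(90887 + D(-49, O(-17, -6))) = 1/(90887 + 592/5) = 1/(455027/5) = 5/455027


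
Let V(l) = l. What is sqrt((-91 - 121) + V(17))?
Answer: I*sqrt(195) ≈ 13.964*I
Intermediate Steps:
sqrt((-91 - 121) + V(17)) = sqrt((-91 - 121) + 17) = sqrt(-212 + 17) = sqrt(-195) = I*sqrt(195)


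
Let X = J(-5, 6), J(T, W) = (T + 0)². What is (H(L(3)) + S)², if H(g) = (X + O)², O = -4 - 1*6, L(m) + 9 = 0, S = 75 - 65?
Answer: 55225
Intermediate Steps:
J(T, W) = T²
S = 10
L(m) = -9 (L(m) = -9 + 0 = -9)
O = -10 (O = -4 - 6 = -10)
X = 25 (X = (-5)² = 25)
H(g) = 225 (H(g) = (25 - 10)² = 15² = 225)
(H(L(3)) + S)² = (225 + 10)² = 235² = 55225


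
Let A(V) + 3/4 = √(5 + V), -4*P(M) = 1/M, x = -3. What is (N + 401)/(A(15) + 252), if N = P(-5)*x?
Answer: 1611417/1009705 - 64136*√5/5048525 ≈ 1.5675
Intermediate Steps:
P(M) = -1/(4*M)
N = -3/20 (N = -¼/(-5)*(-3) = -¼*(-⅕)*(-3) = (1/20)*(-3) = -3/20 ≈ -0.15000)
A(V) = -¾ + √(5 + V)
(N + 401)/(A(15) + 252) = (-3/20 + 401)/((-¾ + √(5 + 15)) + 252) = 8017/(20*((-¾ + √20) + 252)) = 8017/(20*((-¾ + 2*√5) + 252)) = 8017/(20*(1005/4 + 2*√5))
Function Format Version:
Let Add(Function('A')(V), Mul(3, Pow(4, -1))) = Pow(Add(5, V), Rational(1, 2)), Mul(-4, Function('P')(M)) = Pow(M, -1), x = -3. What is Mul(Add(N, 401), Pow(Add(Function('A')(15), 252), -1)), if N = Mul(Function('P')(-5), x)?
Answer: Add(Rational(1611417, 1009705), Mul(Rational(-64136, 5048525), Pow(5, Rational(1, 2)))) ≈ 1.5675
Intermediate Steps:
Function('P')(M) = Mul(Rational(-1, 4), Pow(M, -1))
N = Rational(-3, 20) (N = Mul(Mul(Rational(-1, 4), Pow(-5, -1)), -3) = Mul(Mul(Rational(-1, 4), Rational(-1, 5)), -3) = Mul(Rational(1, 20), -3) = Rational(-3, 20) ≈ -0.15000)
Function('A')(V) = Add(Rational(-3, 4), Pow(Add(5, V), Rational(1, 2)))
Mul(Add(N, 401), Pow(Add(Function('A')(15), 252), -1)) = Mul(Add(Rational(-3, 20), 401), Pow(Add(Add(Rational(-3, 4), Pow(Add(5, 15), Rational(1, 2))), 252), -1)) = Mul(Rational(8017, 20), Pow(Add(Add(Rational(-3, 4), Pow(20, Rational(1, 2))), 252), -1)) = Mul(Rational(8017, 20), Pow(Add(Add(Rational(-3, 4), Mul(2, Pow(5, Rational(1, 2)))), 252), -1)) = Mul(Rational(8017, 20), Pow(Add(Rational(1005, 4), Mul(2, Pow(5, Rational(1, 2)))), -1))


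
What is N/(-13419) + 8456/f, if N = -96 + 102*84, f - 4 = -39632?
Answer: -37433290/44314011 ≈ -0.84473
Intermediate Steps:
f = -39628 (f = 4 - 39632 = -39628)
N = 8472 (N = -96 + 8568 = 8472)
N/(-13419) + 8456/f = 8472/(-13419) + 8456/(-39628) = 8472*(-1/13419) + 8456*(-1/39628) = -2824/4473 - 2114/9907 = -37433290/44314011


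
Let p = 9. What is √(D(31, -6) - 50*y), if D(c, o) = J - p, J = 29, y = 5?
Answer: I*√230 ≈ 15.166*I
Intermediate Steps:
D(c, o) = 20 (D(c, o) = 29 - 1*9 = 29 - 9 = 20)
√(D(31, -6) - 50*y) = √(20 - 50*5) = √(20 - 250) = √(-230) = I*√230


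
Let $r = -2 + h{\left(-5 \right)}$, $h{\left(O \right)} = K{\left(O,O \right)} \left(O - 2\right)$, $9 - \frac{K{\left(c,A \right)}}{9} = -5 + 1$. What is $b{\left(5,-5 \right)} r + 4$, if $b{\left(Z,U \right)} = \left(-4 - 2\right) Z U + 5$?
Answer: $-127251$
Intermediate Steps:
$K{\left(c,A \right)} = 117$ ($K{\left(c,A \right)} = 81 - 9 \left(-5 + 1\right) = 81 - -36 = 81 + 36 = 117$)
$h{\left(O \right)} = -234 + 117 O$ ($h{\left(O \right)} = 117 \left(O - 2\right) = 117 \left(-2 + O\right) = -234 + 117 O$)
$b{\left(Z,U \right)} = 5 - 6 U Z$ ($b{\left(Z,U \right)} = \left(-4 - 2\right) Z U + 5 = - 6 Z U + 5 = - 6 U Z + 5 = 5 - 6 U Z$)
$r = -821$ ($r = -2 + \left(-234 + 117 \left(-5\right)\right) = -2 - 819 = -821$)
$b{\left(5,-5 \right)} r + 4 = \left(5 - \left(-30\right) 5\right) \left(-821\right) + 4 = \left(5 + 150\right) \left(-821\right) + 4 = 155 \left(-821\right) + 4 = -127255 + 4 = -127251$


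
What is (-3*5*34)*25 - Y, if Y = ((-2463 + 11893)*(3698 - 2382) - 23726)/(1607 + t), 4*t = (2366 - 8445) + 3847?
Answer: -25760904/1049 ≈ -24558.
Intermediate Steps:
t = -558 (t = ((2366 - 8445) + 3847)/4 = (-6079 + 3847)/4 = (¼)*(-2232) = -558)
Y = 12386154/1049 (Y = ((-2463 + 11893)*(3698 - 2382) - 23726)/(1607 - 558) = (9430*1316 - 23726)/1049 = (12409880 - 23726)*(1/1049) = 12386154*(1/1049) = 12386154/1049 ≈ 11808.)
(-3*5*34)*25 - Y = (-3*5*34)*25 - 1*12386154/1049 = -15*34*25 - 12386154/1049 = -510*25 - 12386154/1049 = -12750 - 12386154/1049 = -25760904/1049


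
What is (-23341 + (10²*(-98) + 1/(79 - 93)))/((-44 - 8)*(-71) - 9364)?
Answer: 463975/79408 ≈ 5.8429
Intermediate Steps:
(-23341 + (10²*(-98) + 1/(79 - 93)))/((-44 - 8)*(-71) - 9364) = (-23341 + (100*(-98) + 1/(-14)))/(-52*(-71) - 9364) = (-23341 + (-9800 - 1/14))/(3692 - 9364) = (-23341 - 137201/14)/(-5672) = -463975/14*(-1/5672) = 463975/79408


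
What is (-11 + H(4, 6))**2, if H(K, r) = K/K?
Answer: 100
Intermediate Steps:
H(K, r) = 1
(-11 + H(4, 6))**2 = (-11 + 1)**2 = (-10)**2 = 100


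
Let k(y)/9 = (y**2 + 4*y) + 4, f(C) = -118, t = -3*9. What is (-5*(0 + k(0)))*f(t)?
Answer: 21240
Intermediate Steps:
t = -27
k(y) = 36 + 9*y**2 + 36*y (k(y) = 9*((y**2 + 4*y) + 4) = 9*(4 + y**2 + 4*y) = 36 + 9*y**2 + 36*y)
(-5*(0 + k(0)))*f(t) = -5*(0 + (36 + 9*0**2 + 36*0))*(-118) = -5*(0 + (36 + 9*0 + 0))*(-118) = -5*(0 + (36 + 0 + 0))*(-118) = -5*(0 + 36)*(-118) = -5*36*(-118) = -180*(-118) = 21240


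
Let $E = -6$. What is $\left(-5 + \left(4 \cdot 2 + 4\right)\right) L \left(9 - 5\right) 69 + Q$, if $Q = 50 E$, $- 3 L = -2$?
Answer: $988$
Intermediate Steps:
$L = \frac{2}{3}$ ($L = \left(- \frac{1}{3}\right) \left(-2\right) = \frac{2}{3} \approx 0.66667$)
$Q = -300$ ($Q = 50 \left(-6\right) = -300$)
$\left(-5 + \left(4 \cdot 2 + 4\right)\right) L \left(9 - 5\right) 69 + Q = \left(-5 + \left(4 \cdot 2 + 4\right)\right) \frac{2}{3} \left(9 - 5\right) 69 - 300 = \left(-5 + \left(8 + 4\right)\right) \frac{2}{3} \cdot 4 \cdot 69 - 300 = \left(-5 + 12\right) \frac{2}{3} \cdot 4 \cdot 69 - 300 = 7 \cdot \frac{2}{3} \cdot 4 \cdot 69 - 300 = \frac{14}{3} \cdot 4 \cdot 69 - 300 = \frac{56}{3} \cdot 69 - 300 = 1288 - 300 = 988$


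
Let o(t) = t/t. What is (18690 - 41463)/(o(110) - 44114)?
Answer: 22773/44113 ≈ 0.51624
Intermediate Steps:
o(t) = 1
(18690 - 41463)/(o(110) - 44114) = (18690 - 41463)/(1 - 44114) = -22773/(-44113) = -22773*(-1/44113) = 22773/44113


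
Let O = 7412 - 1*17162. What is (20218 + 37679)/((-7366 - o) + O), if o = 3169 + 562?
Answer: -19299/6949 ≈ -2.7772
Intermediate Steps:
o = 3731
O = -9750 (O = 7412 - 17162 = -9750)
(20218 + 37679)/((-7366 - o) + O) = (20218 + 37679)/((-7366 - 1*3731) - 9750) = 57897/((-7366 - 3731) - 9750) = 57897/(-11097 - 9750) = 57897/(-20847) = 57897*(-1/20847) = -19299/6949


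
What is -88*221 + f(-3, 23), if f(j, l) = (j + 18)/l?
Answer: -447289/23 ≈ -19447.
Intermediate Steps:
f(j, l) = (18 + j)/l
-88*221 + f(-3, 23) = -88*221 + (18 - 3)/23 = -19448 + (1/23)*15 = -19448 + 15/23 = -447289/23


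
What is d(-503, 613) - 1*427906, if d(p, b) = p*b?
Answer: -736245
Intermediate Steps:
d(p, b) = b*p
d(-503, 613) - 1*427906 = 613*(-503) - 1*427906 = -308339 - 427906 = -736245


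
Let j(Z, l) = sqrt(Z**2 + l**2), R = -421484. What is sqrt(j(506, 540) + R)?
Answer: sqrt(-421484 + 2*sqrt(136909)) ≈ 648.65*I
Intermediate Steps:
sqrt(j(506, 540) + R) = sqrt(sqrt(506**2 + 540**2) - 421484) = sqrt(sqrt(256036 + 291600) - 421484) = sqrt(sqrt(547636) - 421484) = sqrt(2*sqrt(136909) - 421484) = sqrt(-421484 + 2*sqrt(136909))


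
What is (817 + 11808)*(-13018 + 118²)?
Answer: 11438250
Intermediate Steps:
(817 + 11808)*(-13018 + 118²) = 12625*(-13018 + 13924) = 12625*906 = 11438250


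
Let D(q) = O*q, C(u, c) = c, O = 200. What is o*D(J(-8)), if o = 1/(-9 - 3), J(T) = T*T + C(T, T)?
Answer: -2800/3 ≈ -933.33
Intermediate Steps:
J(T) = T + T**2 (J(T) = T*T + T = T**2 + T = T + T**2)
D(q) = 200*q
o = -1/12 (o = 1/(-12) = -1/12 ≈ -0.083333)
o*D(J(-8)) = -50*(-8*(1 - 8))/3 = -50*(-8*(-7))/3 = -50*56/3 = -1/12*11200 = -2800/3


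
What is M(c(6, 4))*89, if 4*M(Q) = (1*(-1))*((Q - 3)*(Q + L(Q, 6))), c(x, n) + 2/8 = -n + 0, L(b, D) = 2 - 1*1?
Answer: -33553/64 ≈ -524.27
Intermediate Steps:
L(b, D) = 1 (L(b, D) = 2 - 1 = 1)
c(x, n) = -¼ - n (c(x, n) = -¼ + (-n + 0) = -¼ - n)
M(Q) = -(1 + Q)*(-3 + Q)/4 (M(Q) = ((1*(-1))*((Q - 3)*(Q + 1)))/4 = (-(-3 + Q)*(1 + Q))/4 = (-(1 + Q)*(-3 + Q))/4 = -(1 + Q)*(-3 + Q)/4)
M(c(6, 4))*89 = (¾ + (-¼ - 1*4)/2 - (-¼ - 1*4)²/4)*89 = (¾ + (-¼ - 4)/2 - (-¼ - 4)²/4)*89 = (¾ + (½)*(-17/4) - (-17/4)²/4)*89 = (¾ - 17/8 - ¼*289/16)*89 = (¾ - 17/8 - 289/64)*89 = -377/64*89 = -33553/64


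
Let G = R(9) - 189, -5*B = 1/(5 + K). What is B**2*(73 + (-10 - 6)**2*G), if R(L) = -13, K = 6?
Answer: -51639/3025 ≈ -17.071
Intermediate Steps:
B = -1/55 (B = -1/(5*(5 + 6)) = -1/5/11 = -1/5*1/11 = -1/55 ≈ -0.018182)
G = -202 (G = -13 - 189 = -202)
B**2*(73 + (-10 - 6)**2*G) = (-1/55)**2*(73 + (-10 - 6)**2*(-202)) = (73 + (-16)**2*(-202))/3025 = (73 + 256*(-202))/3025 = (73 - 51712)/3025 = (1/3025)*(-51639) = -51639/3025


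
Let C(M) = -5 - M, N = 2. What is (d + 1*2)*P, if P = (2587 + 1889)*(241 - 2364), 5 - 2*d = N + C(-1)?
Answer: -52264014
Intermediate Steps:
d = 7/2 (d = 5/2 - (2 + (-5 - 1*(-1)))/2 = 5/2 - (2 + (-5 + 1))/2 = 5/2 - (2 - 4)/2 = 5/2 - 1/2*(-2) = 5/2 + 1 = 7/2 ≈ 3.5000)
P = -9502548 (P = 4476*(-2123) = -9502548)
(d + 1*2)*P = (7/2 + 1*2)*(-9502548) = (7/2 + 2)*(-9502548) = (11/2)*(-9502548) = -52264014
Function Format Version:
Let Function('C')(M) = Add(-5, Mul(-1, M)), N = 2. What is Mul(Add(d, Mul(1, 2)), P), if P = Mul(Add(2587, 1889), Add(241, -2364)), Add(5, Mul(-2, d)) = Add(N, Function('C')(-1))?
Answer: -52264014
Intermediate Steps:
d = Rational(7, 2) (d = Add(Rational(5, 2), Mul(Rational(-1, 2), Add(2, Add(-5, Mul(-1, -1))))) = Add(Rational(5, 2), Mul(Rational(-1, 2), Add(2, Add(-5, 1)))) = Add(Rational(5, 2), Mul(Rational(-1, 2), Add(2, -4))) = Add(Rational(5, 2), Mul(Rational(-1, 2), -2)) = Add(Rational(5, 2), 1) = Rational(7, 2) ≈ 3.5000)
P = -9502548 (P = Mul(4476, -2123) = -9502548)
Mul(Add(d, Mul(1, 2)), P) = Mul(Add(Rational(7, 2), Mul(1, 2)), -9502548) = Mul(Add(Rational(7, 2), 2), -9502548) = Mul(Rational(11, 2), -9502548) = -52264014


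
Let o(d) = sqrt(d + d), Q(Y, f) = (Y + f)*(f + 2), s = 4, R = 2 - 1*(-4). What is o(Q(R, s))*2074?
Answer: 4148*sqrt(30) ≈ 22720.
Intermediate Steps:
R = 6 (R = 2 + 4 = 6)
Q(Y, f) = (2 + f)*(Y + f) (Q(Y, f) = (Y + f)*(2 + f) = (2 + f)*(Y + f))
o(d) = sqrt(2)*sqrt(d) (o(d) = sqrt(2*d) = sqrt(2)*sqrt(d))
o(Q(R, s))*2074 = (sqrt(2)*sqrt(4**2 + 2*6 + 2*4 + 6*4))*2074 = (sqrt(2)*sqrt(16 + 12 + 8 + 24))*2074 = (sqrt(2)*sqrt(60))*2074 = (sqrt(2)*(2*sqrt(15)))*2074 = (2*sqrt(30))*2074 = 4148*sqrt(30)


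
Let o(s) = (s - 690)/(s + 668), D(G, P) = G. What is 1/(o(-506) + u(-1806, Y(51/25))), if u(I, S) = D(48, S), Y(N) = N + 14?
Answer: 81/3290 ≈ 0.024620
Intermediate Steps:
Y(N) = 14 + N
o(s) = (-690 + s)/(668 + s)
u(I, S) = 48
1/(o(-506) + u(-1806, Y(51/25))) = 1/((-690 - 506)/(668 - 506) + 48) = 1/(-1196/162 + 48) = 1/((1/162)*(-1196) + 48) = 1/(-598/81 + 48) = 1/(3290/81) = 81/3290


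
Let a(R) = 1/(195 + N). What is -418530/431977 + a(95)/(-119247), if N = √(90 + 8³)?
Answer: -88939232997545/91796768020997 + √602/4462580481 ≈ -0.96887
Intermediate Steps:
N = √602 (N = √(90 + 512) = √602 ≈ 24.536)
a(R) = 1/(195 + √602)
-418530/431977 + a(95)/(-119247) = -418530/431977 + (195/37423 - √602/37423)/(-119247) = -418530*1/431977 + (195/37423 - √602/37423)*(-1/119247) = -59790/61711 + (-65/1487526827 + √602/4462580481) = -88939232997545/91796768020997 + √602/4462580481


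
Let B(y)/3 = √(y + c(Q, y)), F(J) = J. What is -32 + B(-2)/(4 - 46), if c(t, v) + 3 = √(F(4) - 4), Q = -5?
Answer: -32 - I*√5/14 ≈ -32.0 - 0.15972*I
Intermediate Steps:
c(t, v) = -3 (c(t, v) = -3 + √(4 - 4) = -3 + √0 = -3 + 0 = -3)
B(y) = 3*√(-3 + y) (B(y) = 3*√(y - 3) = 3*√(-3 + y))
-32 + B(-2)/(4 - 46) = -32 + (3*√(-3 - 2))/(4 - 46) = -32 + (3*√(-5))/(-42) = -32 - I*√5/14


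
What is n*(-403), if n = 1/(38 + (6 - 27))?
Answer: -403/17 ≈ -23.706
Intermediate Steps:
n = 1/17 (n = 1/(38 - 21) = 1/17 ≈ 0.058824)
n*(-403) = (1/17)*(-403) = -403/17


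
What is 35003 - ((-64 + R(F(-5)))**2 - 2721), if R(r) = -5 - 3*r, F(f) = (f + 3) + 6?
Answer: 31163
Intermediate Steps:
F(f) = 9 + f (F(f) = (3 + f) + 6 = 9 + f)
35003 - ((-64 + R(F(-5)))**2 - 2721) = 35003 - ((-64 + (-5 - 3*(9 - 5)))**2 - 2721) = 35003 - ((-64 + (-5 - 3*4))**2 - 2721) = 35003 - ((-64 + (-5 - 12))**2 - 2721) = 35003 - ((-64 - 17)**2 - 2721) = 35003 - ((-81)**2 - 2721) = 35003 - (6561 - 2721) = 35003 - 1*3840 = 35003 - 3840 = 31163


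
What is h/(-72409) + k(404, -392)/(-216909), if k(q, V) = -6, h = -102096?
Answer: 7381991906/5235387927 ≈ 1.4100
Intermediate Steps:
h/(-72409) + k(404, -392)/(-216909) = -102096/(-72409) - 6/(-216909) = -102096*(-1/72409) - 6*(-1/216909) = 102096/72409 + 2/72303 = 7381991906/5235387927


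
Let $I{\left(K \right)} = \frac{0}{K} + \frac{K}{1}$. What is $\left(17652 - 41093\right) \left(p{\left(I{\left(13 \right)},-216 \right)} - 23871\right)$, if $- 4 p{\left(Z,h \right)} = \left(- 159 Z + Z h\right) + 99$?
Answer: $531571557$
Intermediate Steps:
$I{\left(K \right)} = K$ ($I{\left(K \right)} = 0 + K 1 = 0 + K = K$)
$p{\left(Z,h \right)} = - \frac{99}{4} + \frac{159 Z}{4} - \frac{Z h}{4}$ ($p{\left(Z,h \right)} = - \frac{\left(- 159 Z + Z h\right) + 99}{4} = - \frac{99 - 159 Z + Z h}{4} = - \frac{99}{4} + \frac{159 Z}{4} - \frac{Z h}{4}$)
$\left(17652 - 41093\right) \left(p{\left(I{\left(13 \right)},-216 \right)} - 23871\right) = \left(17652 - 41093\right) \left(\left(- \frac{99}{4} + \frac{159}{4} \cdot 13 - \frac{13}{4} \left(-216\right)\right) - 23871\right) = - 23441 \left(\left(- \frac{99}{4} + \frac{2067}{4} + 702\right) - 23871\right) = - 23441 \left(1194 - 23871\right) = \left(-23441\right) \left(-22677\right) = 531571557$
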